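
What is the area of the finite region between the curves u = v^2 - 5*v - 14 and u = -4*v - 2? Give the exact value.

Both boundary curves give u as a function of v, so integrate with respect to v. Setting them equal: v^2 - v - 12 = 0, i.e. (v - 4)*(v + 3) = 0, so they meet at v = -3, 4.
For v in [-3, 4], u = v^2 - 5*v - 14 is on the left; area = ∫[-3,4] (-(v^2 - v - 12)) dv = 343/6.

343/6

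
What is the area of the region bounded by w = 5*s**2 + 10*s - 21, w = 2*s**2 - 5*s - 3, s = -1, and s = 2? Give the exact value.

The difference (5*s**2 + 10*s - 21) - (2*s**2 - 5*s - 3) = 3*s**2 + 15*s - 18 changes sign at s = 1 inside [-1, 2], so split the integral there.
∫[-1,1] (3*s**2 + 15*s - 18) ds = -34; the area of that piece is 34.
∫[1,2] (3*s**2 + 15*s - 18) ds = 23/2.
Total area = 34 + 23/2 = 91/2.

91/2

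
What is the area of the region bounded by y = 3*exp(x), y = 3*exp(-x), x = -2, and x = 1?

The difference (3*exp(x)) - (3*exp(-x)) = 3*exp(x) - 3*exp(-x) changes sign at x = 0 inside [-2, 1], so split the integral there.
∫[-2,0] (3*exp(x) - 3*exp(-x)) dx = -3*exp(2) - 3*exp(-2) + 6; the area of that piece is -6 + 3*exp(-2) + 3*exp(2).
∫[0,1] (3*exp(x) - 3*exp(-x)) dx = -6 + 3*exp(-1) + 3*exp(1).
Total area = (-6 + 3*exp(-2) + 3*exp(2)) + (-6 + 3*exp(-1) + 3*exp(1)) = -12 + 3*exp(-2) + 3*exp(-1) + 3*exp(1) + 3*exp(2).

-12 + 3*exp(-2) + 3*exp(-1) + 3*exp(1) + 3*exp(2)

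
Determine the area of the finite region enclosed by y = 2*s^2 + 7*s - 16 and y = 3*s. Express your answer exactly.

72

Set the curves equal: 2*s^2 + 7*s - 16 = 3*s, so 2*s^2 + 4*s - 16 = 0, which factors as 2*(s - 2)*(s + 4) = 0. The curves meet at s = -4, 2.
On [-4, 2], y = 3*s is on top; that piece has area ∫[-4,2] (-(2*s^2 + 4*s - 16)) ds = 72.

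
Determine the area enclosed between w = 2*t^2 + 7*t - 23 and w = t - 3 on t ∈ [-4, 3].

347/3

The difference (2*t^2 + 7*t - 23) - (t - 3) = 2*t^2 + 6*t - 20 changes sign at t = 2 inside [-4, 3], so split the integral there.
∫[-4,2] (2*t^2 + 6*t - 20) dt = -108; the area of that piece is 108.
∫[2,3] (2*t^2 + 6*t - 20) dt = 23/3.
Total area = 108 + 23/3 = 347/3.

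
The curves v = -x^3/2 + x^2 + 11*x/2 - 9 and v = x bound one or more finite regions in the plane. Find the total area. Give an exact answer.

443/12

Set the curves equal: -x^3/2 + x^2 + 11*x/2 - 9 = x, so -x^3/2 + x^2 + 9*x/2 - 9 = 0, which factors as -(x - 3)*(x - 2)*(x + 3)/2 = 0. The curves meet at x = -3, 2, 3.
On [-3, 2], v = x is on top; that piece has area ∫[-3,2] (-(-x^3/2 + x^2 + 9*x/2 - 9)) dx = 875/24.
On [2, 3], v = -x^3/2 + x^2 + 11*x/2 - 9 is on top; that piece has area ∫[2,3] (-x^3/2 + x^2 + 9*x/2 - 9) dx = 11/24.
Total enclosed area = 875/24 + 11/24 = 443/12.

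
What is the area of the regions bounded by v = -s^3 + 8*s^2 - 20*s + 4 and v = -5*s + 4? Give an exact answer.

253/12

Set the curves equal: -s^3 + 8*s^2 - 20*s + 4 = -5*s + 4, so -s^3 + 8*s^2 - 15*s = 0, which factors as -s*(s - 5)*(s - 3) = 0. The curves meet at s = 0, 3, 5.
On [0, 3], v = -5*s + 4 is on top; that piece has area ∫[0,3] (-(-s^3 + 8*s^2 - 15*s)) ds = 63/4.
On [3, 5], v = -s^3 + 8*s^2 - 20*s + 4 is on top; that piece has area ∫[3,5] (-s^3 + 8*s^2 - 15*s) ds = 16/3.
Total enclosed area = 63/4 + 16/3 = 253/12.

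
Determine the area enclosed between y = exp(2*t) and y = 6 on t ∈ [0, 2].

The difference (exp(2*t)) - (6) = exp(2*t) - 6 changes sign at t = log(6)/2 inside [0, 2], so split the integral there.
∫[0,log(6)/2] (exp(2*t) - 6) dt = 5/2 - log(216); the area of that piece is -5/2 + log(216).
∫[log(6)/2,2] (exp(2*t) - 6) dt = -15 + 3*log(6) + exp(4)/2.
Total area = (-5/2 + log(216)) + (-15 + 3*log(6) + exp(4)/2) = -35/2 + 6*log(6) + exp(4)/2.

-35/2 + 6*log(6) + exp(4)/2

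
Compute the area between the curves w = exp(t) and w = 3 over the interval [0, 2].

The difference (exp(t)) - (3) = exp(t) - 3 changes sign at t = log(3) inside [0, 2], so split the integral there.
∫[0,log(3)] (exp(t) - 3) dt = 2 - log(27); the area of that piece is -2 + log(27).
∫[log(3),2] (exp(t) - 3) dt = -9 + 3*log(3) + exp(2).
Total area = (-2 + log(27)) + (-9 + 3*log(3) + exp(2)) = -11 + 6*log(3) + exp(2).

-11 + 6*log(3) + exp(2)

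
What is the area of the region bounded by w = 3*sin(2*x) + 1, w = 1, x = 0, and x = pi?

6

The difference (3*sin(2*x) + 1) - (1) = 3*sin(2*x) changes sign at x = pi/2 inside [0, pi], so split the integral there.
∫[0,pi/2] (3*sin(2*x)) dx = 3.
∫[pi/2,pi] (3*sin(2*x)) dx = -3; the area of that piece is 3.
Total area = 3 + 3 = 6.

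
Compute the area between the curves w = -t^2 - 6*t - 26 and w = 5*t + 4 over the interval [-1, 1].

182/3

On [-1, 1], (-t^2 - 6*t - 26) - (5*t + 4) = -t^2 - 11*t - 30 is ≤ 0 throughout, so the area is a single integral of |-t^2 - 11*t - 30|.
∫[-1,1] (-t^2 - 11*t - 30) dt = -182/3; the area of that piece is 182/3.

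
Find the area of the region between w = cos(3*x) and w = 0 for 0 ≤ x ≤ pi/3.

2/3

The difference (cos(3*x)) - (0) = cos(3*x) changes sign at x = pi/6 inside [0, pi/3], so split the integral there.
∫[0,pi/6] (cos(3*x)) dx = 1/3.
∫[pi/6,pi/3] (cos(3*x)) dx = -1/3; the area of that piece is 1/3.
Total area = 1/3 + 1/3 = 2/3.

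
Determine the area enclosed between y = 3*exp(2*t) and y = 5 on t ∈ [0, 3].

The difference (3*exp(2*t)) - (5) = 3*exp(2*t) - 5 changes sign at t = -log(3)/2 + log(5)/2 inside [0, 3], so split the integral there.
∫[0,-log(3)/2 + log(5)/2] (3*exp(2*t) - 5) dt = log(9*sqrt(15)/125) + 1; the area of that piece is -1 + log(25*sqrt(15)/27).
∫[-log(3)/2 + log(5)/2,3] (3*exp(2*t) - 5) dt = -35/2 - 5*log(3)/2 + 5*log(5)/2 + 3*exp(6)/2.
Total area = (-1 + log(25*sqrt(15)/27)) + (-35/2 - 5*log(3)/2 + 5*log(5)/2 + 3*exp(6)/2) = -37/2 - 11*log(3)/2 + log(15)/2 + 9*log(5)/2 + 3*exp(6)/2.

-37/2 - 11*log(3)/2 + log(15)/2 + 9*log(5)/2 + 3*exp(6)/2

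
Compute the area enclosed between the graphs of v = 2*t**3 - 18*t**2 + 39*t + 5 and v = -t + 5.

131/2

Set the curves equal: 2*t**3 - 18*t**2 + 39*t + 5 = -t + 5, so 2*t**3 - 18*t**2 + 40*t = 0, which factors as 2*t*(t - 5)*(t - 4) = 0. The curves meet at t = 0, 4, 5.
On [0, 4], v = 2*t**3 - 18*t**2 + 39*t + 5 is on top; that piece has area ∫[0,4] (2*t**3 - 18*t**2 + 40*t) dt = 64.
On [4, 5], v = -t + 5 is on top; that piece has area ∫[4,5] (-(2*t**3 - 18*t**2 + 40*t)) dt = 3/2.
Total enclosed area = 64 + 3/2 = 131/2.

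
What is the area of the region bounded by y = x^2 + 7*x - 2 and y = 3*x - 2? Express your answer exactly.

32/3

Set the curves equal: x^2 + 7*x - 2 = 3*x - 2, so x^2 + 4*x = 0, which factors as x*(x + 4) = 0. The curves meet at x = -4, 0.
On [-4, 0], y = 3*x - 2 is on top; that piece has area ∫[-4,0] (-(x^2 + 4*x)) dx = 32/3.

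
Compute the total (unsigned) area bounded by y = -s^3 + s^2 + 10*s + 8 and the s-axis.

443/6

The curve meets the s-axis where -s^3 + s^2 + 10*s + 8 = 0, i.e. -(s - 4)*(s + 1)*(s + 2) = 0, at s = -2, -1, 4.
On [-2, -1] the curve lies below the axis; ∫[-2,-1] (-s^3 + s^2 + 10*s + 8) ds = -11/12, giving area 11/12.
On [-1, 4] the curve lies above the axis; ∫[-1,4] (-s^3 + s^2 + 10*s + 8) ds = 875/12, giving area 875/12.
Total area = 11/12 + 875/12 = 443/6.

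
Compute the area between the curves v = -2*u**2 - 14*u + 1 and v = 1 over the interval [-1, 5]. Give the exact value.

The difference (-2*u**2 - 14*u + 1) - (1) = -2*u**2 - 14*u changes sign at u = 0 inside [-1, 5], so split the integral there.
∫[-1,0] (-2*u**2 - 14*u) du = 19/3.
∫[0,5] (-2*u**2 - 14*u) du = -775/3; the area of that piece is 775/3.
Total area = 19/3 + 775/3 = 794/3.

794/3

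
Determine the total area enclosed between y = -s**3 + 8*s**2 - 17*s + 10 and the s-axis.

71/6

The curve meets the s-axis where -s**3 + 8*s**2 - 17*s + 10 = 0, i.e. -(s - 5)*(s - 2)*(s - 1) = 0, at s = 1, 2, 5.
On [1, 2] the curve lies below the axis; ∫[1,2] (-s**3 + 8*s**2 - 17*s + 10) ds = -7/12, giving area 7/12.
On [2, 5] the curve lies above the axis; ∫[2,5] (-s**3 + 8*s**2 - 17*s + 10) ds = 45/4, giving area 45/4.
Total area = 7/12 + 45/4 = 71/6.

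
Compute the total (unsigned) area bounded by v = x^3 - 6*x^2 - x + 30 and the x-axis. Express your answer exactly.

407/4

The curve meets the x-axis where x^3 - 6*x^2 - x + 30 = 0, i.e. (x - 5)*(x - 3)*(x + 2) = 0, at x = -2, 3, 5.
On [-2, 3] the curve lies above the axis; ∫[-2,3] (x^3 - 6*x^2 - x + 30) dx = 375/4, giving area 375/4.
On [3, 5] the curve lies below the axis; ∫[3,5] (x^3 - 6*x^2 - x + 30) dx = -8, giving area 8.
Total area = 375/4 + 8 = 407/4.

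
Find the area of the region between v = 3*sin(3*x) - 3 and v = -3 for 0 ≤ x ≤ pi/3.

On [0, pi/3], (3*sin(3*x) - 3) - (-3) = 3*sin(3*x) is ≥ 0 throughout, so the area is a single integral of |3*sin(3*x)|.
∫[0,pi/3] (3*sin(3*x)) dx = 2.

2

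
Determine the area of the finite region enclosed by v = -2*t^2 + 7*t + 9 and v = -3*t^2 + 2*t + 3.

1/6

Set the curves equal: -2*t^2 + 7*t + 9 = -3*t^2 + 2*t + 3, so t^2 + 5*t + 6 = 0, which factors as (t + 2)*(t + 3) = 0. The curves meet at t = -3, -2.
On [-3, -2], v = -3*t^2 + 2*t + 3 is on top; that piece has area ∫[-3,-2] (-(t^2 + 5*t + 6)) dt = 1/6.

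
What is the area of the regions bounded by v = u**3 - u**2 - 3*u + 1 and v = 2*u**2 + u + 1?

Set the curves equal: u**3 - u**2 - 3*u + 1 = 2*u**2 + u + 1, so u**3 - 3*u**2 - 4*u = 0, which factors as u*(u - 4)*(u + 1) = 0. The curves meet at u = -1, 0, 4.
On [-1, 0], v = u**3 - u**2 - 3*u + 1 is on top; that piece has area ∫[-1,0] (u**3 - 3*u**2 - 4*u) du = 3/4.
On [0, 4], v = 2*u**2 + u + 1 is on top; that piece has area ∫[0,4] (-(u**3 - 3*u**2 - 4*u)) du = 32.
Total enclosed area = 3/4 + 32 = 131/4.

131/4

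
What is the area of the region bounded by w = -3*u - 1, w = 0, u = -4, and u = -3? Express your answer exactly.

On [-4, -3], (-3*u - 1) - (0) = -3*u - 1 is ≥ 0 throughout, so the area is a single integral of |-3*u - 1|.
∫[-4,-3] (-3*u - 1) du = 19/2.

19/2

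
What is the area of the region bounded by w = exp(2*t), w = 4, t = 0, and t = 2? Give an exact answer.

The difference (exp(2*t)) - (4) = exp(2*t) - 4 changes sign at t = log(2) inside [0, 2], so split the integral there.
∫[0,log(2)] (exp(2*t) - 4) dt = 3/2 - log(16); the area of that piece is -3/2 + log(16).
∫[log(2),2] (exp(2*t) - 4) dt = -10 + 4*log(2) + exp(4)/2.
Total area = (-3/2 + log(16)) + (-10 + 4*log(2) + exp(4)/2) = -23/2 + 8*log(2) + exp(4)/2.

-23/2 + 8*log(2) + exp(4)/2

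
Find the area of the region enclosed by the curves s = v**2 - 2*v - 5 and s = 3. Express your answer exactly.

Both boundary curves give s as a function of v, so integrate with respect to v. Setting them equal: v**2 - 2*v - 8 = 0, i.e. (v - 4)*(v + 2) = 0, so they meet at v = -2, 4.
For v in [-2, 4], s = v**2 - 2*v - 5 is on the left; area = ∫[-2,4] (-(v**2 - 2*v - 8)) dv = 36.

36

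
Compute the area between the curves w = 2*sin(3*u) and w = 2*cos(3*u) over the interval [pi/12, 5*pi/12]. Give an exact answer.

On [pi/12, 5*pi/12], (2*sin(3*u)) - (2*cos(3*u)) = 2*sin(3*u) - 2*cos(3*u) is ≥ 0 throughout, so the area is a single integral of |2*sin(3*u) - 2*cos(3*u)|.
∫[pi/12,5*pi/12] (2*sin(3*u) - 2*cos(3*u)) du = 4*sqrt(2)/3.

4*sqrt(2)/3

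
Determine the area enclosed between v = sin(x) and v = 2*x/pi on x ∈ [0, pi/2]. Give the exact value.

1 - pi/4

On [0, pi/2], (sin(x)) - (2*x/pi) = -2*x/pi + sin(x) is ≥ 0 throughout, so the area is a single integral of |-2*x/pi + sin(x)|.
∫[0,pi/2] (-2*x/pi + sin(x)) dx = 1 - pi/4.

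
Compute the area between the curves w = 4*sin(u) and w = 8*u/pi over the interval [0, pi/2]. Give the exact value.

On [0, pi/2], (4*sin(u)) - (8*u/pi) = -8*u/pi + 4*sin(u) is ≥ 0 throughout, so the area is a single integral of |-8*u/pi + 4*sin(u)|.
∫[0,pi/2] (-8*u/pi + 4*sin(u)) du = 4 - pi.

4 - pi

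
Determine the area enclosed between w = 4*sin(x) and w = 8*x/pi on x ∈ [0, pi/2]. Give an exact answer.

4 - pi

On [0, pi/2], (4*sin(x)) - (8*x/pi) = -8*x/pi + 4*sin(x) is ≥ 0 throughout, so the area is a single integral of |-8*x/pi + 4*sin(x)|.
∫[0,pi/2] (-8*x/pi + 4*sin(x)) dx = 4 - pi.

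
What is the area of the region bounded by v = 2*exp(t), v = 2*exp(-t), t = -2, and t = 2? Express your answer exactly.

-8 + 4*exp(-2) + 4*exp(2)

The difference (2*exp(t)) - (2*exp(-t)) = 2*exp(t) - 2*exp(-t) changes sign at t = 0 inside [-2, 2], so split the integral there.
∫[-2,0] (2*exp(t) - 2*exp(-t)) dt = -2*exp(2) - 2*exp(-2) + 4; the area of that piece is -4 + 2*exp(-2) + 2*exp(2).
∫[0,2] (2*exp(t) - 2*exp(-t)) dt = -4 + 2*exp(-2) + 2*exp(2).
Total area = (-4 + 2*exp(-2) + 2*exp(2)) + (-4 + 2*exp(-2) + 2*exp(2)) = -8 + 4*exp(-2) + 4*exp(2).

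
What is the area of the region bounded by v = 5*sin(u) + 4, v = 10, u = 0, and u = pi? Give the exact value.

-10 + 6*pi

On [0, pi], (5*sin(u) + 4) - (10) = 5*sin(u) - 6 is ≤ 0 throughout, so the area is a single integral of |5*sin(u) - 6|.
∫[0,pi] (5*sin(u) - 6) du = 10 - 6*pi; the area of that piece is -10 + 6*pi.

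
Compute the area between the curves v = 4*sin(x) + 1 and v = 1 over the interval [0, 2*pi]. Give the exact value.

The difference (4*sin(x) + 1) - (1) = 4*sin(x) changes sign at x = pi inside [0, 2*pi], so split the integral there.
∫[0,pi] (4*sin(x)) dx = 8.
∫[pi,2*pi] (4*sin(x)) dx = -8; the area of that piece is 8.
Total area = 8 + 8 = 16.

16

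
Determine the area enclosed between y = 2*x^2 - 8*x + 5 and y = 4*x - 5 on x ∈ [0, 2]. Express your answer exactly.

8

The difference (2*x^2 - 8*x + 5) - (4*x - 5) = 2*x^2 - 12*x + 10 changes sign at x = 1 inside [0, 2], so split the integral there.
∫[0,1] (2*x^2 - 12*x + 10) dx = 14/3.
∫[1,2] (2*x^2 - 12*x + 10) dx = -10/3; the area of that piece is 10/3.
Total area = 14/3 + 10/3 = 8.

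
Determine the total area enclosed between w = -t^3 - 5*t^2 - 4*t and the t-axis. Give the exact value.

The curve meets the t-axis where -t^3 - 5*t^2 - 4*t = 0, i.e. -t*(t + 1)*(t + 4) = 0, at t = -4, -1, 0.
On [-4, -1] the curve lies below the axis; ∫[-4,-1] (-t^3 - 5*t^2 - 4*t) dt = -45/4, giving area 45/4.
On [-1, 0] the curve lies above the axis; ∫[-1,0] (-t^3 - 5*t^2 - 4*t) dt = 7/12, giving area 7/12.
Total area = 45/4 + 7/12 = 71/6.

71/6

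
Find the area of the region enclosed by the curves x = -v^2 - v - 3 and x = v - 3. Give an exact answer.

Both boundary curves give x as a function of v, so integrate with respect to v. Setting them equal: -v^2 - 2*v = 0, i.e. -v*(v + 2) = 0, so they meet at v = -2, 0.
For v in [-2, 0], x = -v^2 - v - 3 is on the right; area = ∫[-2,0] (-v^2 - 2*v) dv = 4/3.

4/3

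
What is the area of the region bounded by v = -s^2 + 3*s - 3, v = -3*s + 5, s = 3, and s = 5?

2

The difference (-s^2 + 3*s - 3) - (-3*s + 5) = -s^2 + 6*s - 8 changes sign at s = 4 inside [3, 5], so split the integral there.
∫[3,4] (-s^2 + 6*s - 8) ds = 2/3.
∫[4,5] (-s^2 + 6*s - 8) ds = -4/3; the area of that piece is 4/3.
Total area = 2/3 + 4/3 = 2.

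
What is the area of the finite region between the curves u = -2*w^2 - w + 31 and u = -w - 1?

512/3

Both boundary curves give u as a function of w, so integrate with respect to w. Setting them equal: -2*w^2 + 32 = 0, i.e. -2*(w - 4)*(w + 4) = 0, so they meet at w = -4, 4.
For w in [-4, 4], u = -2*w^2 - w + 31 is on the right; area = ∫[-4,4] (-2*w^2 + 32) dw = 512/3.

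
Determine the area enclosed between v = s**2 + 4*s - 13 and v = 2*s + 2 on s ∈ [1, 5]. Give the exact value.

The difference (s**2 + 4*s - 13) - (2*s + 2) = s**2 + 2*s - 15 changes sign at s = 3 inside [1, 5], so split the integral there.
∫[1,3] (s**2 + 2*s - 15) ds = -40/3; the area of that piece is 40/3.
∫[3,5] (s**2 + 2*s - 15) ds = 56/3.
Total area = 40/3 + 56/3 = 32.

32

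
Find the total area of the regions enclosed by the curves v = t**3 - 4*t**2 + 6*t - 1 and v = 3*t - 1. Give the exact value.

Set the curves equal: t**3 - 4*t**2 + 6*t - 1 = 3*t - 1, so t**3 - 4*t**2 + 3*t = 0, which factors as t*(t - 3)*(t - 1) = 0. The curves meet at t = 0, 1, 3.
On [0, 1], v = t**3 - 4*t**2 + 6*t - 1 is on top; that piece has area ∫[0,1] (t**3 - 4*t**2 + 3*t) dt = 5/12.
On [1, 3], v = 3*t - 1 is on top; that piece has area ∫[1,3] (-(t**3 - 4*t**2 + 3*t)) dt = 8/3.
Total enclosed area = 5/12 + 8/3 = 37/12.

37/12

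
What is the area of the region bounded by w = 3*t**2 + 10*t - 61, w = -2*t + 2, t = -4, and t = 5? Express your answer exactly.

The difference (3*t**2 + 10*t - 61) - (-2*t + 2) = 3*t**2 + 12*t - 63 changes sign at t = 3 inside [-4, 5], so split the integral there.
∫[-4,3] (3*t**2 + 12*t - 63) dt = -392; the area of that piece is 392.
∫[3,5] (3*t**2 + 12*t - 63) dt = 68.
Total area = 392 + 68 = 460.

460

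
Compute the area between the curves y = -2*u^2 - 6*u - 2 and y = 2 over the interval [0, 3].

On [0, 3], (-2*u^2 - 6*u - 2) - (2) = -2*u^2 - 6*u - 4 is ≤ 0 throughout, so the area is a single integral of |-2*u^2 - 6*u - 4|.
∫[0,3] (-2*u^2 - 6*u - 4) du = -57; the area of that piece is 57.

57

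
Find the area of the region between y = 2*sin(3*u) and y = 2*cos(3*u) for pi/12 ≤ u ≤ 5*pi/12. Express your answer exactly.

4*sqrt(2)/3

On [pi/12, 5*pi/12], (2*sin(3*u)) - (2*cos(3*u)) = 2*sin(3*u) - 2*cos(3*u) is ≥ 0 throughout, so the area is a single integral of |2*sin(3*u) - 2*cos(3*u)|.
∫[pi/12,5*pi/12] (2*sin(3*u) - 2*cos(3*u)) du = 4*sqrt(2)/3.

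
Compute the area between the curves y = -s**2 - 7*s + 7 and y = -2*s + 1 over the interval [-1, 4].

311/6

The difference (-s**2 - 7*s + 7) - (-2*s + 1) = -s**2 - 5*s + 6 changes sign at s = 1 inside [-1, 4], so split the integral there.
∫[-1,1] (-s**2 - 5*s + 6) ds = 34/3.
∫[1,4] (-s**2 - 5*s + 6) ds = -81/2; the area of that piece is 81/2.
Total area = 34/3 + 81/2 = 311/6.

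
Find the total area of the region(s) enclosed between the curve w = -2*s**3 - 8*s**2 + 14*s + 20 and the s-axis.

The curve meets the s-axis where -2*s**3 - 8*s**2 + 14*s + 20 = 0, i.e. -2*(s - 2)*(s + 1)*(s + 5) = 0, at s = -5, -1, 2.
On [-5, -1] the curve lies below the axis; ∫[-5,-1] (-2*s**3 - 8*s**2 + 14*s + 20) ds = -320/3, giving area 320/3.
On [-1, 2] the curve lies above the axis; ∫[-1,2] (-2*s**3 - 8*s**2 + 14*s + 20) ds = 99/2, giving area 99/2.
Total area = 320/3 + 99/2 = 937/6.

937/6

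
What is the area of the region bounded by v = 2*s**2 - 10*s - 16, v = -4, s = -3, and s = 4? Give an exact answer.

125

The difference (2*s**2 - 10*s - 16) - (-4) = 2*s**2 - 10*s - 12 changes sign at s = -1 inside [-3, 4], so split the integral there.
∫[-3,-1] (2*s**2 - 10*s - 12) ds = 100/3.
∫[-1,4] (2*s**2 - 10*s - 12) ds = -275/3; the area of that piece is 275/3.
Total area = 100/3 + 275/3 = 125.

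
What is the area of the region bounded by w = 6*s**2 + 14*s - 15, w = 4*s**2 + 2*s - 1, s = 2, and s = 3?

86/3

On [2, 3], (6*s**2 + 14*s - 15) - (4*s**2 + 2*s - 1) = 2*s**2 + 12*s - 14 is ≥ 0 throughout, so the area is a single integral of |2*s**2 + 12*s - 14|.
∫[2,3] (2*s**2 + 12*s - 14) ds = 86/3.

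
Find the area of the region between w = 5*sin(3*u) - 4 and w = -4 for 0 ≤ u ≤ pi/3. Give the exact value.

10/3

On [0, pi/3], (5*sin(3*u) - 4) - (-4) = 5*sin(3*u) is ≥ 0 throughout, so the area is a single integral of |5*sin(3*u)|.
∫[0,pi/3] (5*sin(3*u)) du = 10/3.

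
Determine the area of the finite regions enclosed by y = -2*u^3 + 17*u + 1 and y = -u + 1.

81

Set the curves equal: -2*u^3 + 17*u + 1 = -u + 1, so -2*u^3 + 18*u = 0, which factors as -2*u*(u - 3)*(u + 3) = 0. The curves meet at u = -3, 0, 3.
On [-3, 0], y = -u + 1 is on top; that piece has area ∫[-3,0] (-(-2*u^3 + 18*u)) du = 81/2.
On [0, 3], y = -2*u^3 + 17*u + 1 is on top; that piece has area ∫[0,3] (-2*u^3 + 18*u) du = 81/2.
Total enclosed area = 81/2 + 81/2 = 81.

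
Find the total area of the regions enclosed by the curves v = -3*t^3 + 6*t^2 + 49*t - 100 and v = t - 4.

568

Set the curves equal: -3*t^3 + 6*t^2 + 49*t - 100 = t - 4, so -3*t^3 + 6*t^2 + 48*t - 96 = 0, which factors as -3*(t - 4)*(t - 2)*(t + 4) = 0. The curves meet at t = -4, 2, 4.
On [-4, 2], v = t - 4 is on top; that piece has area ∫[-4,2] (-(-3*t^3 + 6*t^2 + 48*t - 96)) dt = 540.
On [2, 4], v = -3*t^3 + 6*t^2 + 49*t - 100 is on top; that piece has area ∫[2,4] (-3*t^3 + 6*t^2 + 48*t - 96) dt = 28.
Total enclosed area = 540 + 28 = 568.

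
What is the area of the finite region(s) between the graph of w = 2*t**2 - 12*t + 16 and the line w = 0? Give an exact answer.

The curve meets the t-axis where 2*t**2 - 12*t + 16 = 0, i.e. 2*(t - 4)*(t - 2) = 0, at t = 2, 4.
On [2, 4] the curve lies below the axis; ∫[2,4] (2*t**2 - 12*t + 16) dt = -8/3, giving area 8/3.

8/3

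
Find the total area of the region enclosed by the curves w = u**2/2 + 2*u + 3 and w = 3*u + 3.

Set the curves equal: u**2/2 + 2*u + 3 = 3*u + 3, so u**2/2 - u = 0, which factors as u*(u - 2)/2 = 0. The curves meet at u = 0, 2.
On [0, 2], w = 3*u + 3 is on top; that piece has area ∫[0,2] (-(u**2/2 - u)) du = 2/3.

2/3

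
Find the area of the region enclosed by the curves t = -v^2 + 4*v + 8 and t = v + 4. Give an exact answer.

125/6

Both boundary curves give t as a function of v, so integrate with respect to v. Setting them equal: -v^2 + 3*v + 4 = 0, i.e. -(v - 4)*(v + 1) = 0, so they meet at v = -1, 4.
For v in [-1, 4], t = -v^2 + 4*v + 8 is on the right; area = ∫[-1,4] (-v^2 + 3*v + 4) dv = 125/6.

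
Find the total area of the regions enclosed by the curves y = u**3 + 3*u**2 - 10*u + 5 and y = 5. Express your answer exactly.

407/4

Set the curves equal: u**3 + 3*u**2 - 10*u + 5 = 5, so u**3 + 3*u**2 - 10*u = 0, which factors as u*(u - 2)*(u + 5) = 0. The curves meet at u = -5, 0, 2.
On [-5, 0], y = u**3 + 3*u**2 - 10*u + 5 is on top; that piece has area ∫[-5,0] (u**3 + 3*u**2 - 10*u) du = 375/4.
On [0, 2], y = 5 is on top; that piece has area ∫[0,2] (-(u**3 + 3*u**2 - 10*u)) du = 8.
Total enclosed area = 375/4 + 8 = 407/4.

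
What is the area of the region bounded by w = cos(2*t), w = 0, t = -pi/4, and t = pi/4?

1

On [-pi/4, pi/4], (cos(2*t)) - (0) = cos(2*t) is ≥ 0 throughout, so the area is a single integral of |cos(2*t)|.
∫[-pi/4,pi/4] (cos(2*t)) dt = 1.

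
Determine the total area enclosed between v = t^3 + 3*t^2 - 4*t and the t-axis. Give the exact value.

131/4

The curve meets the t-axis where t^3 + 3*t^2 - 4*t = 0, i.e. t*(t - 1)*(t + 4) = 0, at t = -4, 0, 1.
On [-4, 0] the curve lies above the axis; ∫[-4,0] (t^3 + 3*t^2 - 4*t) dt = 32, giving area 32.
On [0, 1] the curve lies below the axis; ∫[0,1] (t^3 + 3*t^2 - 4*t) dt = -3/4, giving area 3/4.
Total area = 32 + 3/4 = 131/4.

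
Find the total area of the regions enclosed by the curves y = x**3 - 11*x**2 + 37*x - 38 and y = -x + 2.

Set the curves equal: x**3 - 11*x**2 + 37*x - 38 = -x + 2, so x**3 - 11*x**2 + 38*x - 40 = 0, which factors as (x - 5)*(x - 4)*(x - 2) = 0. The curves meet at x = 2, 4, 5.
On [2, 4], y = x**3 - 11*x**2 + 37*x - 38 is on top; that piece has area ∫[2,4] (x**3 - 11*x**2 + 38*x - 40) dx = 8/3.
On [4, 5], y = -x + 2 is on top; that piece has area ∫[4,5] (-(x**3 - 11*x**2 + 38*x - 40)) dx = 5/12.
Total enclosed area = 8/3 + 5/12 = 37/12.

37/12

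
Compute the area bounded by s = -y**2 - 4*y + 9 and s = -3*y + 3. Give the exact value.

125/6

Both boundary curves give s as a function of y, so integrate with respect to y. Setting them equal: -y**2 - y + 6 = 0, i.e. -(y - 2)*(y + 3) = 0, so they meet at y = -3, 2.
For y in [-3, 2], s = -y**2 - 4*y + 9 is on the right; area = ∫[-3,2] (-y**2 - y + 6) dy = 125/6.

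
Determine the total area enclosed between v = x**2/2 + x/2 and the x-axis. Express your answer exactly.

The curve meets the x-axis where x**2/2 + x/2 = 0, i.e. x*(x + 1)/2 = 0, at x = -1, 0.
On [-1, 0] the curve lies below the axis; ∫[-1,0] (x**2/2 + x/2) dx = -1/12, giving area 1/12.

1/12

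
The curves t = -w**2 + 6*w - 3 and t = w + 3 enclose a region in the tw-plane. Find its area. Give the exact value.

1/6

Both boundary curves give t as a function of w, so integrate with respect to w. Setting them equal: -w**2 + 5*w - 6 = 0, i.e. -(w - 3)*(w - 2) = 0, so they meet at w = 2, 3.
For w in [2, 3], t = -w**2 + 6*w - 3 is on the right; area = ∫[2,3] (-w**2 + 5*w - 6) dw = 1/6.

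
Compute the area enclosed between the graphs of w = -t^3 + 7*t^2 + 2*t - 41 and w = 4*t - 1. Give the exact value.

Set the curves equal: -t^3 + 7*t^2 + 2*t - 41 = 4*t - 1, so -t^3 + 7*t^2 - 2*t - 40 = 0, which factors as -(t - 5)*(t - 4)*(t + 2) = 0. The curves meet at t = -2, 4, 5.
On [-2, 4], w = 4*t - 1 is on top; that piece has area ∫[-2,4] (-(-t^3 + 7*t^2 - 2*t - 40)) dt = 144.
On [4, 5], w = -t^3 + 7*t^2 + 2*t - 41 is on top; that piece has area ∫[4,5] (-t^3 + 7*t^2 - 2*t - 40) dt = 13/12.
Total enclosed area = 144 + 13/12 = 1741/12.

1741/12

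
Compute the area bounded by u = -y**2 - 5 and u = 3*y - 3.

1/6

Both boundary curves give u as a function of y, so integrate with respect to y. Setting them equal: -y**2 - 3*y - 2 = 0, i.e. -(y + 1)*(y + 2) = 0, so they meet at y = -2, -1.
For y in [-2, -1], u = -y**2 - 5 is on the right; area = ∫[-2,-1] (-y**2 - 3*y - 2) dy = 1/6.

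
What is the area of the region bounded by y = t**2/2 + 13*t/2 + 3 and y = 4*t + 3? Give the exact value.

Set the curves equal: t**2/2 + 13*t/2 + 3 = 4*t + 3, so t**2/2 + 5*t/2 = 0, which factors as t*(t + 5)/2 = 0. The curves meet at t = -5, 0.
On [-5, 0], y = 4*t + 3 is on top; that piece has area ∫[-5,0] (-(t**2/2 + 5*t/2)) dt = 125/12.

125/12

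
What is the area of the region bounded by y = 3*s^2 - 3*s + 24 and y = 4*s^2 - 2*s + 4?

243/2

Set the curves equal: 3*s^2 - 3*s + 24 = 4*s^2 - 2*s + 4, so -s^2 - s + 20 = 0, which factors as -(s - 4)*(s + 5) = 0. The curves meet at s = -5, 4.
On [-5, 4], y = 3*s^2 - 3*s + 24 is on top; that piece has area ∫[-5,4] (-s^2 - s + 20) ds = 243/2.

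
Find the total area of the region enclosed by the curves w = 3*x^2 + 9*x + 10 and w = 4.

Set the curves equal: 3*x^2 + 9*x + 10 = 4, so 3*x^2 + 9*x + 6 = 0, which factors as 3*(x + 1)*(x + 2) = 0. The curves meet at x = -2, -1.
On [-2, -1], w = 4 is on top; that piece has area ∫[-2,-1] (-(3*x^2 + 9*x + 6)) dx = 1/2.

1/2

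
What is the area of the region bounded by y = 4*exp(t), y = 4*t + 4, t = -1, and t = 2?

-18 - 4*exp(-1) + 4*exp(2)

On [-1, 2], (4*exp(t)) - (4*t + 4) = -4*t + 4*exp(t) - 4 is ≥ 0 throughout, so the area is a single integral of |-4*t + 4*exp(t) - 4|.
∫[-1,2] (-4*t + 4*exp(t) - 4) dt = -18 - 4*exp(-1) + 4*exp(2).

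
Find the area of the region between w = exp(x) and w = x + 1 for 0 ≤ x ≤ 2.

-5 + exp(2)

On [0, 2], (exp(x)) - (x + 1) = -x + exp(x) - 1 is ≥ 0 throughout, so the area is a single integral of |-x + exp(x) - 1|.
∫[0,2] (-x + exp(x) - 1) dx = -5 + exp(2).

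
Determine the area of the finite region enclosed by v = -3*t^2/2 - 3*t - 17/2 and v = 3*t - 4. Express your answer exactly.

2

Set the curves equal: -3*t^2/2 - 3*t - 17/2 = 3*t - 4, so -3*t^2/2 - 6*t - 9/2 = 0, which factors as -3*(t + 1)*(t + 3)/2 = 0. The curves meet at t = -3, -1.
On [-3, -1], v = -3*t^2/2 - 3*t - 17/2 is on top; that piece has area ∫[-3,-1] (-3*t^2/2 - 6*t - 9/2) dt = 2.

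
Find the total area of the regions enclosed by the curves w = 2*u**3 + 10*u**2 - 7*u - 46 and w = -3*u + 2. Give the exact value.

Set the curves equal: 2*u**3 + 10*u**2 - 7*u - 46 = -3*u + 2, so 2*u**3 + 10*u**2 - 4*u - 48 = 0, which factors as 2*(u - 2)*(u + 3)*(u + 4) = 0. The curves meet at u = -4, -3, 2.
On [-4, -3], w = 2*u**3 + 10*u**2 - 7*u - 46 is on top; that piece has area ∫[-4,-3] (2*u**3 + 10*u**2 - 4*u - 48) du = 11/6.
On [-3, 2], w = -3*u + 2 is on top; that piece has area ∫[-3,2] (-(2*u**3 + 10*u**2 - 4*u - 48)) du = 875/6.
Total enclosed area = 11/6 + 875/6 = 443/3.

443/3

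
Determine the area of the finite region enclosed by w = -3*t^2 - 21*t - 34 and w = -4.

Set the curves equal: -3*t^2 - 21*t - 34 = -4, so -3*t^2 - 21*t - 30 = 0, which factors as -3*(t + 2)*(t + 5) = 0. The curves meet at t = -5, -2.
On [-5, -2], w = -3*t^2 - 21*t - 34 is on top; that piece has area ∫[-5,-2] (-3*t^2 - 21*t - 30) dt = 27/2.

27/2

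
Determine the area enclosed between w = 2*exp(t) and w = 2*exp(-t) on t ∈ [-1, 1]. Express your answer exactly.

-8 + 4*exp(-1) + 4*exp(1)

The difference (2*exp(t)) - (2*exp(-t)) = 2*exp(t) - 2*exp(-t) changes sign at t = 0 inside [-1, 1], so split the integral there.
∫[-1,0] (2*exp(t) - 2*exp(-t)) dt = -2*exp(1) - 2*exp(-1) + 4; the area of that piece is -4 + 2*exp(-1) + 2*exp(1).
∫[0,1] (2*exp(t) - 2*exp(-t)) dt = -4 + 2*exp(-1) + 2*exp(1).
Total area = (-4 + 2*exp(-1) + 2*exp(1)) + (-4 + 2*exp(-1) + 2*exp(1)) = -8 + 4*exp(-1) + 4*exp(1).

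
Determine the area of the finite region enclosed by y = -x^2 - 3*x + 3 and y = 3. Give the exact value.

9/2

Set the curves equal: -x^2 - 3*x + 3 = 3, so -x^2 - 3*x = 0, which factors as -x*(x + 3) = 0. The curves meet at x = -3, 0.
On [-3, 0], y = -x^2 - 3*x + 3 is on top; that piece has area ∫[-3,0] (-x^2 - 3*x) dx = 9/2.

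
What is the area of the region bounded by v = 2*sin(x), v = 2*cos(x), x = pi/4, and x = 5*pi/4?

On [pi/4, 5*pi/4], (2*sin(x)) - (2*cos(x)) = 2*sin(x) - 2*cos(x) is ≥ 0 throughout, so the area is a single integral of |2*sin(x) - 2*cos(x)|.
∫[pi/4,5*pi/4] (2*sin(x) - 2*cos(x)) dx = 4*sqrt(2).

4*sqrt(2)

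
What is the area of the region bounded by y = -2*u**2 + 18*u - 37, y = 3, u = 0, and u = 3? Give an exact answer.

57

On [0, 3], (-2*u**2 + 18*u - 37) - (3) = -2*u**2 + 18*u - 40 is ≤ 0 throughout, so the area is a single integral of |-2*u**2 + 18*u - 40|.
∫[0,3] (-2*u**2 + 18*u - 40) du = -57; the area of that piece is 57.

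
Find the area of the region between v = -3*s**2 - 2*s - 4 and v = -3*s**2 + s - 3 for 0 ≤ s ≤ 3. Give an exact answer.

33/2

On [0, 3], (-3*s**2 - 2*s - 4) - (-3*s**2 + s - 3) = -3*s - 1 is ≤ 0 throughout, so the area is a single integral of |-3*s - 1|.
∫[0,3] (-3*s - 1) ds = -33/2; the area of that piece is 33/2.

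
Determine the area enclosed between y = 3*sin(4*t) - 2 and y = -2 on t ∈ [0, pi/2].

The difference (3*sin(4*t) - 2) - (-2) = 3*sin(4*t) changes sign at t = pi/4 inside [0, pi/2], so split the integral there.
∫[0,pi/4] (3*sin(4*t)) dt = 3/2.
∫[pi/4,pi/2] (3*sin(4*t)) dt = -3/2; the area of that piece is 3/2.
Total area = 3/2 + 3/2 = 3.

3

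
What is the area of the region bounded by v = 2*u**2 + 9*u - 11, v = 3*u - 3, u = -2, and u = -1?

On [-2, -1], (2*u**2 + 9*u - 11) - (3*u - 3) = 2*u**2 + 6*u - 8 is ≤ 0 throughout, so the area is a single integral of |2*u**2 + 6*u - 8|.
∫[-2,-1] (2*u**2 + 6*u - 8) du = -37/3; the area of that piece is 37/3.

37/3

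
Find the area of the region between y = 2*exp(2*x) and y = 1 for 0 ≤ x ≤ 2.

-3 + exp(4)

On [0, 2], (2*exp(2*x)) - (1) = 2*exp(2*x) - 1 is ≥ 0 throughout, so the area is a single integral of |2*exp(2*x) - 1|.
∫[0,2] (2*exp(2*x) - 1) dx = -3 + exp(4).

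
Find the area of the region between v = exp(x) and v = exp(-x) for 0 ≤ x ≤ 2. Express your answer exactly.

On [0, 2], (exp(x)) - (exp(-x)) = exp(x) - exp(-x) is ≥ 0 throughout, so the area is a single integral of |exp(x) - exp(-x)|.
∫[0,2] (exp(x) - exp(-x)) dx = -2 + exp(-2) + exp(2).

-2 + exp(-2) + exp(2)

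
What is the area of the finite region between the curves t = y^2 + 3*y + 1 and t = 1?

Both boundary curves give t as a function of y, so integrate with respect to y. Setting them equal: y^2 + 3*y = 0, i.e. y*(y + 3) = 0, so they meet at y = -3, 0.
For y in [-3, 0], t = y^2 + 3*y + 1 is on the left; area = ∫[-3,0] (-(y^2 + 3*y)) dy = 9/2.

9/2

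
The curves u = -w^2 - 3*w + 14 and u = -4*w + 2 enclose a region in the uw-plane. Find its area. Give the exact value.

343/6

Both boundary curves give u as a function of w, so integrate with respect to w. Setting them equal: -w^2 + w + 12 = 0, i.e. -(w - 4)*(w + 3) = 0, so they meet at w = -3, 4.
For w in [-3, 4], u = -w^2 - 3*w + 14 is on the right; area = ∫[-3,4] (-w^2 + w + 12) dw = 343/6.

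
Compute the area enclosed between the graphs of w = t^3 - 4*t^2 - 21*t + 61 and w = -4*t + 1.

3901/12

Set the curves equal: t^3 - 4*t^2 - 21*t + 61 = -4*t + 1, so t^3 - 4*t^2 - 17*t + 60 = 0, which factors as (t - 5)*(t - 3)*(t + 4) = 0. The curves meet at t = -4, 3, 5.
On [-4, 3], w = t^3 - 4*t^2 - 21*t + 61 is on top; that piece has area ∫[-4,3] (t^3 - 4*t^2 - 17*t + 60) dt = 3773/12.
On [3, 5], w = -4*t + 1 is on top; that piece has area ∫[3,5] (-(t^3 - 4*t^2 - 17*t + 60)) dt = 32/3.
Total enclosed area = 3773/12 + 32/3 = 3901/12.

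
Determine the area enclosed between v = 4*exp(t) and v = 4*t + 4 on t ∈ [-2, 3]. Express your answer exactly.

On [-2, 3], (4*exp(t)) - (4*t + 4) = -4*t + 4*exp(t) - 4 is ≥ 0 throughout, so the area is a single integral of |-4*t + 4*exp(t) - 4|.
∫[-2,3] (-4*t + 4*exp(t) - 4) dt = -30 - 4*exp(-2) + 4*exp(3).

-30 - 4*exp(-2) + 4*exp(3)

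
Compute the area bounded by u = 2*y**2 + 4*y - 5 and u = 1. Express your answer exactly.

Both boundary curves give u as a function of y, so integrate with respect to y. Setting them equal: 2*y**2 + 4*y - 6 = 0, i.e. 2*(y - 1)*(y + 3) = 0, so they meet at y = -3, 1.
For y in [-3, 1], u = 2*y**2 + 4*y - 5 is on the left; area = ∫[-3,1] (-(2*y**2 + 4*y - 6)) dy = 64/3.

64/3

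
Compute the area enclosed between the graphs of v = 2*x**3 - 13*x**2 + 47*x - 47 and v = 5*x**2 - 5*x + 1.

Set the curves equal: 2*x**3 - 13*x**2 + 47*x - 47 = 5*x**2 - 5*x + 1, so 2*x**3 - 18*x**2 + 52*x - 48 = 0, which factors as 2*(x - 4)*(x - 3)*(x - 2) = 0. The curves meet at x = 2, 3, 4.
On [2, 3], v = 2*x**3 - 13*x**2 + 47*x - 47 is on top; that piece has area ∫[2,3] (2*x**3 - 18*x**2 + 52*x - 48) dx = 1/2.
On [3, 4], v = 5*x**2 - 5*x + 1 is on top; that piece has area ∫[3,4] (-(2*x**3 - 18*x**2 + 52*x - 48)) dx = 1/2.
Total enclosed area = 1/2 + 1/2 = 1.

1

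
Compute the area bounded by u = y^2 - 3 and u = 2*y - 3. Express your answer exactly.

4/3

Both boundary curves give u as a function of y, so integrate with respect to y. Setting them equal: y^2 - 2*y = 0, i.e. y*(y - 2) = 0, so they meet at y = 0, 2.
For y in [0, 2], u = y^2 - 3 is on the left; area = ∫[0,2] (-(y^2 - 2*y)) dy = 4/3.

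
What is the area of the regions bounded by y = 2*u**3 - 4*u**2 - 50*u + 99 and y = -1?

Set the curves equal: 2*u**3 - 4*u**2 - 50*u + 99 = -1, so 2*u**3 - 4*u**2 - 50*u + 100 = 0, which factors as 2*(u - 5)*(u - 2)*(u + 5) = 0. The curves meet at u = -5, 2, 5.
On [-5, 2], y = 2*u**3 - 4*u**2 - 50*u + 99 is on top; that piece has area ∫[-5,2] (2*u**3 - 4*u**2 - 50*u + 100) du = 4459/6.
On [2, 5], y = -1 is on top; that piece has area ∫[2,5] (-(2*u**3 - 4*u**2 - 50*u + 100)) du = 153/2.
Total enclosed area = 4459/6 + 153/2 = 2459/3.

2459/3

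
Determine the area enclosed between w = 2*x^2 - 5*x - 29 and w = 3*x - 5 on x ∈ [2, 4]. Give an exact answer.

176/3

On [2, 4], (2*x^2 - 5*x - 29) - (3*x - 5) = 2*x^2 - 8*x - 24 is ≤ 0 throughout, so the area is a single integral of |2*x^2 - 8*x - 24|.
∫[2,4] (2*x^2 - 8*x - 24) dx = -176/3; the area of that piece is 176/3.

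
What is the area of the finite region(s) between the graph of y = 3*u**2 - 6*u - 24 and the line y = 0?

108

The curve meets the u-axis where 3*u**2 - 6*u - 24 = 0, i.e. 3*(u - 4)*(u + 2) = 0, at u = -2, 4.
On [-2, 4] the curve lies below the axis; ∫[-2,4] (3*u**2 - 6*u - 24) du = -108, giving area 108.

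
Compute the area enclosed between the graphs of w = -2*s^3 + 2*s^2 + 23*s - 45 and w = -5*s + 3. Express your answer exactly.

Set the curves equal: -2*s^3 + 2*s^2 + 23*s - 45 = -5*s + 3, so -2*s^3 + 2*s^2 + 28*s - 48 = 0, which factors as -2*(s - 3)*(s - 2)*(s + 4) = 0. The curves meet at s = -4, 2, 3.
On [-4, 2], w = -5*s + 3 is on top; that piece has area ∫[-4,2] (-(-2*s^3 + 2*s^2 + 28*s - 48)) ds = 288.
On [2, 3], w = -2*s^3 + 2*s^2 + 23*s - 45 is on top; that piece has area ∫[2,3] (-2*s^3 + 2*s^2 + 28*s - 48) ds = 13/6.
Total enclosed area = 288 + 13/6 = 1741/6.

1741/6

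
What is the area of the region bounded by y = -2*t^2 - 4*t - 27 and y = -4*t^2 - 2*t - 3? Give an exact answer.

343/3

Set the curves equal: -2*t^2 - 4*t - 27 = -4*t^2 - 2*t - 3, so 2*t^2 - 2*t - 24 = 0, which factors as 2*(t - 4)*(t + 3) = 0. The curves meet at t = -3, 4.
On [-3, 4], y = -4*t^2 - 2*t - 3 is on top; that piece has area ∫[-3,4] (-(2*t^2 - 2*t - 24)) dt = 343/3.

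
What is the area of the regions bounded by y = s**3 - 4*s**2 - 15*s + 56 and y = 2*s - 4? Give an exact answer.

3901/12

Set the curves equal: s**3 - 4*s**2 - 15*s + 56 = 2*s - 4, so s**3 - 4*s**2 - 17*s + 60 = 0, which factors as (s - 5)*(s - 3)*(s + 4) = 0. The curves meet at s = -4, 3, 5.
On [-4, 3], y = s**3 - 4*s**2 - 15*s + 56 is on top; that piece has area ∫[-4,3] (s**3 - 4*s**2 - 17*s + 60) ds = 3773/12.
On [3, 5], y = 2*s - 4 is on top; that piece has area ∫[3,5] (-(s**3 - 4*s**2 - 17*s + 60)) ds = 32/3.
Total enclosed area = 3773/12 + 32/3 = 3901/12.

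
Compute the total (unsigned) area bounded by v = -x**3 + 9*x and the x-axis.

81/2

The curve meets the x-axis where -x**3 + 9*x = 0, i.e. -x*(x - 3)*(x + 3) = 0, at x = -3, 0, 3.
On [-3, 0] the curve lies below the axis; ∫[-3,0] (-x**3 + 9*x) dx = -81/4, giving area 81/4.
On [0, 3] the curve lies above the axis; ∫[0,3] (-x**3 + 9*x) dx = 81/4, giving area 81/4.
Total area = 81/4 + 81/4 = 81/2.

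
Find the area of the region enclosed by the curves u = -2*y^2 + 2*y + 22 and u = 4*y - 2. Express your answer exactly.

Both boundary curves give u as a function of y, so integrate with respect to y. Setting them equal: -2*y^2 - 2*y + 24 = 0, i.e. -2*(y - 3)*(y + 4) = 0, so they meet at y = -4, 3.
For y in [-4, 3], u = -2*y^2 + 2*y + 22 is on the right; area = ∫[-4,3] (-2*y^2 - 2*y + 24) dy = 343/3.

343/3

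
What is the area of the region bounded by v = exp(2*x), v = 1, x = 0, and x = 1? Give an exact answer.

-3/2 + exp(2)/2

On [0, 1], (exp(2*x)) - (1) = exp(2*x) - 1 is ≥ 0 throughout, so the area is a single integral of |exp(2*x) - 1|.
∫[0,1] (exp(2*x) - 1) dx = -3/2 + exp(2)/2.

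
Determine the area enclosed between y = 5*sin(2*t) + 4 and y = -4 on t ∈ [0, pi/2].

On [0, pi/2], (5*sin(2*t) + 4) - (-4) = 5*sin(2*t) + 8 is ≥ 0 throughout, so the area is a single integral of |5*sin(2*t) + 8|.
∫[0,pi/2] (5*sin(2*t) + 8) dt = 5 + 4*pi.

5 + 4*pi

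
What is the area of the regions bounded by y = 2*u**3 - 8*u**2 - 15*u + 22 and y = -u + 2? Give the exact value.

937/6

Set the curves equal: 2*u**3 - 8*u**2 - 15*u + 22 = -u + 2, so 2*u**3 - 8*u**2 - 14*u + 20 = 0, which factors as 2*(u - 5)*(u - 1)*(u + 2) = 0. The curves meet at u = -2, 1, 5.
On [-2, 1], y = 2*u**3 - 8*u**2 - 15*u + 22 is on top; that piece has area ∫[-2,1] (2*u**3 - 8*u**2 - 14*u + 20) du = 99/2.
On [1, 5], y = -u + 2 is on top; that piece has area ∫[1,5] (-(2*u**3 - 8*u**2 - 14*u + 20)) du = 320/3.
Total enclosed area = 99/2 + 320/3 = 937/6.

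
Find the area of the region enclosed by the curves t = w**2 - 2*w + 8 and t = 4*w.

4/3

Both boundary curves give t as a function of w, so integrate with respect to w. Setting them equal: w**2 - 6*w + 8 = 0, i.e. (w - 4)*(w - 2) = 0, so they meet at w = 2, 4.
For w in [2, 4], t = w**2 - 2*w + 8 is on the left; area = ∫[2,4] (-(w**2 - 6*w + 8)) dw = 4/3.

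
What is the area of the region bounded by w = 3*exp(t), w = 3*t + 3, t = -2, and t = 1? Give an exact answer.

On [-2, 1], (3*exp(t)) - (3*t + 3) = -3*t + 3*exp(t) - 3 is ≥ 0 throughout, so the area is a single integral of |-3*t + 3*exp(t) - 3|.
∫[-2,1] (-3*t + 3*exp(t) - 3) dt = -9/2 - 3*exp(-2) + 3*exp(1).

-9/2 - 3*exp(-2) + 3*exp(1)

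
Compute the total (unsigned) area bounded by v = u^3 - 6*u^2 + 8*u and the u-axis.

The curve meets the u-axis where u^3 - 6*u^2 + 8*u = 0, i.e. u*(u - 4)*(u - 2) = 0, at u = 0, 2, 4.
On [0, 2] the curve lies above the axis; ∫[0,2] (u^3 - 6*u^2 + 8*u) du = 4, giving area 4.
On [2, 4] the curve lies below the axis; ∫[2,4] (u^3 - 6*u^2 + 8*u) du = -4, giving area 4.
Total area = 4 + 4 = 8.

8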